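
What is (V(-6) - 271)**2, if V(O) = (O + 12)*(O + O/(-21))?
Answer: 4566769/49 ≈ 93199.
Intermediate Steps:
V(O) = 20*O*(12 + O)/21 (V(O) = (12 + O)*(O + O*(-1/21)) = (12 + O)*(O - O/21) = (12 + O)*(20*O/21) = 20*O*(12 + O)/21)
(V(-6) - 271)**2 = ((20/21)*(-6)*(12 - 6) - 271)**2 = ((20/21)*(-6)*6 - 271)**2 = (-240/7 - 271)**2 = (-2137/7)**2 = 4566769/49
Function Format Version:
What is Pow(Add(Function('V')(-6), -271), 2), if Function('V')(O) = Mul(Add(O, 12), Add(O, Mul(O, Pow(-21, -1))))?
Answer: Rational(4566769, 49) ≈ 93199.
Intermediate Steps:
Function('V')(O) = Mul(Rational(20, 21), O, Add(12, O)) (Function('V')(O) = Mul(Add(12, O), Add(O, Mul(O, Rational(-1, 21)))) = Mul(Add(12, O), Add(O, Mul(Rational(-1, 21), O))) = Mul(Add(12, O), Mul(Rational(20, 21), O)) = Mul(Rational(20, 21), O, Add(12, O)))
Pow(Add(Function('V')(-6), -271), 2) = Pow(Add(Mul(Rational(20, 21), -6, Add(12, -6)), -271), 2) = Pow(Add(Mul(Rational(20, 21), -6, 6), -271), 2) = Pow(Add(Rational(-240, 7), -271), 2) = Pow(Rational(-2137, 7), 2) = Rational(4566769, 49)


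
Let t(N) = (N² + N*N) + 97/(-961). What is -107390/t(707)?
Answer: -103201790/960709681 ≈ -0.10742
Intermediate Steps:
t(N) = -97/961 + 2*N² (t(N) = (N² + N²) + 97*(-1/961) = 2*N² - 97/961 = -97/961 + 2*N²)
-107390/t(707) = -107390/(-97/961 + 2*707²) = -107390/(-97/961 + 2*499849) = -107390/(-97/961 + 999698) = -107390/960709681/961 = -107390*961/960709681 = -103201790/960709681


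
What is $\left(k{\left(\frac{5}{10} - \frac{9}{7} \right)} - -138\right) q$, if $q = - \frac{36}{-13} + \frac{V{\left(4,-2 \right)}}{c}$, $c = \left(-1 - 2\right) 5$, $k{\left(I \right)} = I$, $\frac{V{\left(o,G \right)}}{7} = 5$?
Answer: $\frac{32657}{546} \approx 59.811$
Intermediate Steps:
$V{\left(o,G \right)} = 35$ ($V{\left(o,G \right)} = 7 \cdot 5 = 35$)
$c = -15$ ($c = \left(-3\right) 5 = -15$)
$q = \frac{17}{39}$ ($q = - \frac{36}{-13} + \frac{35}{-15} = \left(-36\right) \left(- \frac{1}{13}\right) + 35 \left(- \frac{1}{15}\right) = \frac{36}{13} - \frac{7}{3} = \frac{17}{39} \approx 0.4359$)
$\left(k{\left(\frac{5}{10} - \frac{9}{7} \right)} - -138\right) q = \left(\left(\frac{5}{10} - \frac{9}{7}\right) - -138\right) \frac{17}{39} = \left(\left(5 \cdot \frac{1}{10} - \frac{9}{7}\right) + 138\right) \frac{17}{39} = \left(\left(\frac{1}{2} - \frac{9}{7}\right) + 138\right) \frac{17}{39} = \left(- \frac{11}{14} + 138\right) \frac{17}{39} = \frac{1921}{14} \cdot \frac{17}{39} = \frac{32657}{546}$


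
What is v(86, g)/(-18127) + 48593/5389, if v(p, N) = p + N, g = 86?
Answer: 879918403/97686403 ≈ 9.0076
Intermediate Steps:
v(p, N) = N + p
v(86, g)/(-18127) + 48593/5389 = (86 + 86)/(-18127) + 48593/5389 = 172*(-1/18127) + 48593*(1/5389) = -172/18127 + 48593/5389 = 879918403/97686403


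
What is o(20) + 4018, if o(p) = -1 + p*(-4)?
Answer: 3937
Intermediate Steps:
o(p) = -1 - 4*p
o(20) + 4018 = (-1 - 4*20) + 4018 = (-1 - 80) + 4018 = -81 + 4018 = 3937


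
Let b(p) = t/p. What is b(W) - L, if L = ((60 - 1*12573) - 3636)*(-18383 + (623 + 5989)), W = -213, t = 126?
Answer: -13496381451/71 ≈ -1.9009e+8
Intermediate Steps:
L = 190089879 (L = ((60 - 12573) - 3636)*(-18383 + 6612) = (-12513 - 3636)*(-11771) = -16149*(-11771) = 190089879)
b(p) = 126/p
b(W) - L = 126/(-213) - 1*190089879 = 126*(-1/213) - 190089879 = -42/71 - 190089879 = -13496381451/71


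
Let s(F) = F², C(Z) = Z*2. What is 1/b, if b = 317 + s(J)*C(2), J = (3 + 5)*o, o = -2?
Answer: 1/1341 ≈ 0.00074571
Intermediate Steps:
C(Z) = 2*Z
J = -16 (J = (3 + 5)*(-2) = 8*(-2) = -16)
b = 1341 (b = 317 + (-16)²*(2*2) = 317 + 256*4 = 317 + 1024 = 1341)
1/b = 1/1341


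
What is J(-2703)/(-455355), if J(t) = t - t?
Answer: 0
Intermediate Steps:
J(t) = 0
J(-2703)/(-455355) = 0/(-455355) = 0*(-1/455355) = 0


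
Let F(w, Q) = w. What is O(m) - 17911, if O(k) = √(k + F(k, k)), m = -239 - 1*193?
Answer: -17911 + 12*I*√6 ≈ -17911.0 + 29.394*I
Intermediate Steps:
m = -432 (m = -239 - 193 = -432)
O(k) = √2*√k (O(k) = √(k + k) = √(2*k) = √2*√k)
O(m) - 17911 = √2*√(-432) - 17911 = √2*(12*I*√3) - 17911 = 12*I*√6 - 17911 = -17911 + 12*I*√6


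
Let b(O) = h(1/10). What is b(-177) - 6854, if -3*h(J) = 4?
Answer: -20566/3 ≈ -6855.3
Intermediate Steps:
h(J) = -4/3 (h(J) = -⅓*4 = -4/3)
b(O) = -4/3
b(-177) - 6854 = -4/3 - 6854 = -20566/3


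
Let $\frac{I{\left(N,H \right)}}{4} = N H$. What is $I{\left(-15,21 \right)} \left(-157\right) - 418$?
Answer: $197402$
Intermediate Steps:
$I{\left(N,H \right)} = 4 H N$ ($I{\left(N,H \right)} = 4 N H = 4 H N$)
$I{\left(-15,21 \right)} \left(-157\right) - 418 = 4 \cdot 21 \left(-15\right) \left(-157\right) - 418 = \left(-1260\right) \left(-157\right) - 418 = 197820 - 418 = 197402$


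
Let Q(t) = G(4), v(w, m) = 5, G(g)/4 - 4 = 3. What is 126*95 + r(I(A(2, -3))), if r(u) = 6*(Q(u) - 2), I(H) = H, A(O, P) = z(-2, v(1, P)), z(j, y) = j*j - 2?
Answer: 12126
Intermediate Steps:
G(g) = 28 (G(g) = 16 + 4*3 = 16 + 12 = 28)
z(j, y) = -2 + j**2 (z(j, y) = j**2 - 2 = -2 + j**2)
A(O, P) = 2 (A(O, P) = -2 + (-2)**2 = -2 + 4 = 2)
Q(t) = 28
r(u) = 156 (r(u) = 6*(28 - 2) = 6*26 = 156)
126*95 + r(I(A(2, -3))) = 126*95 + 156 = 11970 + 156 = 12126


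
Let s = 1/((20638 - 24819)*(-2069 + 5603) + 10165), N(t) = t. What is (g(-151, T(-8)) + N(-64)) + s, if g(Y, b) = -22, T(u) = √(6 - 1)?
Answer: -1269832055/14765489 ≈ -86.000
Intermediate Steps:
T(u) = √5
s = -1/14765489 (s = 1/(-4181*3534 + 10165) = 1/(-14775654 + 10165) = 1/(-14765489) = -1/14765489 ≈ -6.7726e-8)
(g(-151, T(-8)) + N(-64)) + s = (-22 - 64) - 1/14765489 = -86 - 1/14765489 = -1269832055/14765489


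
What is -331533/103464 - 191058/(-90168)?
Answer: -15626609/14396824 ≈ -1.0854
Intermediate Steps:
-331533/103464 - 191058/(-90168) = -331533*1/103464 - 191058*(-1/90168) = -12279/3832 + 31843/15028 = -15626609/14396824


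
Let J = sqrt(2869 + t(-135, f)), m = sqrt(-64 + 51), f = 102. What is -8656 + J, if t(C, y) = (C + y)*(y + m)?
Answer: -8656 + sqrt(-497 - 33*I*sqrt(13)) ≈ -8653.3 - 22.45*I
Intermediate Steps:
m = I*sqrt(13) (m = sqrt(-13) = I*sqrt(13) ≈ 3.6056*I)
t(C, y) = (C + y)*(y + I*sqrt(13))
J = sqrt(-497 - 33*I*sqrt(13)) (J = sqrt(2869 + (102**2 - 135*102 + I*(-135)*sqrt(13) + I*102*sqrt(13))) = sqrt(2869 + (10404 - 13770 - 135*I*sqrt(13) + 102*I*sqrt(13))) = sqrt(2869 + (-3366 - 33*I*sqrt(13))) = sqrt(-497 - 33*I*sqrt(13)) ≈ 2.6499 - 22.45*I)
-8656 + J = -8656 + sqrt(-497 - 33*I*sqrt(13))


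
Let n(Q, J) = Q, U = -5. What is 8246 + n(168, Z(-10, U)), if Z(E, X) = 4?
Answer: 8414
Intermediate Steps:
8246 + n(168, Z(-10, U)) = 8246 + 168 = 8414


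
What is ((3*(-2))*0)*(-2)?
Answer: 0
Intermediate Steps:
((3*(-2))*0)*(-2) = -6*0*(-2) = 0*(-2) = 0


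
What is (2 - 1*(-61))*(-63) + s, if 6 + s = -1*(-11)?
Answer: -3964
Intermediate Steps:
s = 5 (s = -6 - 1*(-11) = -6 + 11 = 5)
(2 - 1*(-61))*(-63) + s = (2 - 1*(-61))*(-63) + 5 = (2 + 61)*(-63) + 5 = 63*(-63) + 5 = -3969 + 5 = -3964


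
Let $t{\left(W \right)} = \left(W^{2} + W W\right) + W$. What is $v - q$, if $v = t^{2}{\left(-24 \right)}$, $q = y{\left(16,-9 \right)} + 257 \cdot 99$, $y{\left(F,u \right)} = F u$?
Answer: $1247085$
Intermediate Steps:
$t{\left(W \right)} = W + 2 W^{2}$ ($t{\left(W \right)} = \left(W^{2} + W^{2}\right) + W = 2 W^{2} + W = W + 2 W^{2}$)
$q = 25299$ ($q = 16 \left(-9\right) + 257 \cdot 99 = -144 + 25443 = 25299$)
$v = 1272384$ ($v = \left(- 24 \left(1 + 2 \left(-24\right)\right)\right)^{2} = \left(- 24 \left(1 - 48\right)\right)^{2} = \left(\left(-24\right) \left(-47\right)\right)^{2} = 1128^{2} = 1272384$)
$v - q = 1272384 - 25299 = 1247085$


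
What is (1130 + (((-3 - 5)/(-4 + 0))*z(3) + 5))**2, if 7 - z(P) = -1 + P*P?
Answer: 1283689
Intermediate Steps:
z(P) = 8 - P**2 (z(P) = 7 - (-1 + P*P) = 7 - (-1 + P**2) = 7 + (1 - P**2) = 8 - P**2)
(1130 + (((-3 - 5)/(-4 + 0))*z(3) + 5))**2 = (1130 + (((-3 - 5)/(-4 + 0))*(8 - 1*3**2) + 5))**2 = (1130 + ((-8/(-4))*(8 - 1*9) + 5))**2 = (1130 + ((-8*(-1/4))*(8 - 9) + 5))**2 = (1130 + (2*(-1) + 5))**2 = (1130 + (-2 + 5))**2 = (1130 + 3)**2 = 1133**2 = 1283689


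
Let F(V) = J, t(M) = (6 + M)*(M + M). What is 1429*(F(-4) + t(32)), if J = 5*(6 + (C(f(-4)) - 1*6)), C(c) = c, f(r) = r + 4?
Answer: 3475328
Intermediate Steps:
f(r) = 4 + r
J = 0 (J = 5*(6 + ((4 - 4) - 1*6)) = 5*(6 + (0 - 6)) = 5*(6 - 6) = 5*0 = 0)
t(M) = 2*M*(6 + M) (t(M) = (6 + M)*(2*M) = 2*M*(6 + M))
F(V) = 0
1429*(F(-4) + t(32)) = 1429*(0 + 2*32*(6 + 32)) = 1429*(0 + 2*32*38) = 1429*(0 + 2432) = 1429*2432 = 3475328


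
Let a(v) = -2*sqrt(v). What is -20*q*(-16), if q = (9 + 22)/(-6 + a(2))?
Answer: -14880/7 + 4960*sqrt(2)/7 ≈ -1123.6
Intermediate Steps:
q = 31/(-6 - 2*sqrt(2)) (q = (9 + 22)/(-6 - 2*sqrt(2)) = 31/(-6 - 2*sqrt(2)) ≈ -3.5114)
-20*q*(-16) = -20*(-93/14 + 31*sqrt(2)/14)*(-16) = (930/7 - 310*sqrt(2)/7)*(-16) = -14880/7 + 4960*sqrt(2)/7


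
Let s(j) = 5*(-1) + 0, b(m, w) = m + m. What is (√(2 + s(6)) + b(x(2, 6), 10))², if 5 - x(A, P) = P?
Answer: (2 - I*√3)² ≈ 1.0 - 6.9282*I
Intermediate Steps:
x(A, P) = 5 - P
b(m, w) = 2*m
s(j) = -5 (s(j) = -5 + 0 = -5)
(√(2 + s(6)) + b(x(2, 6), 10))² = (√(2 - 5) + 2*(5 - 1*6))² = (√(-3) + 2*(5 - 6))² = (I*√3 + 2*(-1))² = (I*√3 - 2)² = (-2 + I*√3)²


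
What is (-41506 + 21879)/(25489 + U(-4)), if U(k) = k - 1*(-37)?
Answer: -19627/25522 ≈ -0.76902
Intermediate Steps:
U(k) = 37 + k (U(k) = k + 37 = 37 + k)
(-41506 + 21879)/(25489 + U(-4)) = (-41506 + 21879)/(25489 + (37 - 4)) = -19627/(25489 + 33) = -19627/25522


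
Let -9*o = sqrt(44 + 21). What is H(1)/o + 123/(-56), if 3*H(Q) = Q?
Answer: -123/56 - 3*sqrt(65)/65 ≈ -2.5685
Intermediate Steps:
H(Q) = Q/3
o = -sqrt(65)/9 (o = -sqrt(44 + 21)/9 = -sqrt(65)/9 ≈ -0.89581)
H(1)/o + 123/(-56) = ((1/3)*1)/((-sqrt(65)/9)) + 123/(-56) = (-9*sqrt(65)/65)/3 + 123*(-1/56) = -3*sqrt(65)/65 - 123/56 = -123/56 - 3*sqrt(65)/65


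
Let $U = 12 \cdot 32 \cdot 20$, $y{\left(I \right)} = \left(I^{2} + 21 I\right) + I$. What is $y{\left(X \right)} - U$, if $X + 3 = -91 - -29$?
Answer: $-4885$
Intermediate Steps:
$X = -65$ ($X = -3 - 62 = -65$)
$y{\left(I \right)} = I^{2} + 22 I$
$U = 7680$ ($U = 384 \cdot 20 = 7680$)
$y{\left(X \right)} - U = - 65 \left(22 - 65\right) - 7680 = \left(-65\right) \left(-43\right) - 7680 = 2795 - 7680 = -4885$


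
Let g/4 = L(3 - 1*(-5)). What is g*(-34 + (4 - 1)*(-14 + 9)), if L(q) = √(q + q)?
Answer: -784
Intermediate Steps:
L(q) = √2*√q (L(q) = √(2*q) = √2*√q)
g = 16 (g = 4*(√2*√(3 - 1*(-5))) = 4*(√2*√(3 + 5)) = 4*(√2*√8) = 4*(√2*(2*√2)) = 4*4 = 16)
g*(-34 + (4 - 1)*(-14 + 9)) = 16*(-34 + (4 - 1)*(-14 + 9)) = 16*(-34 + 3*(-5)) = 16*(-34 - 15) = 16*(-49) = -784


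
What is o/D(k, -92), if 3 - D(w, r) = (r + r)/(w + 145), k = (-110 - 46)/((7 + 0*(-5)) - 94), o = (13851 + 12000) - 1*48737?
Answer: -97425702/18107 ≈ -5380.6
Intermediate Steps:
o = -22886 (o = 25851 - 48737 = -22886)
k = 52/29 (k = -156/((7 + 0) - 94) = -156/(7 - 94) = -156/(-87) = -156*(-1/87) = 52/29 ≈ 1.7931)
D(w, r) = 3 - 2*r/(145 + w) (D(w, r) = 3 - (r + r)/(w + 145) = 3 - 2*r/(145 + w))
o/D(k, -92) = -22886*(145 + 52/29)/(435 - 2*(-92) + 3*(52/29)) = -22886*4257/(29*(435 + 184 + 156/29)) = -22886/((29/4257)*(18107/29)) = -22886/18107/4257 = -22886*4257/18107 = -97425702/18107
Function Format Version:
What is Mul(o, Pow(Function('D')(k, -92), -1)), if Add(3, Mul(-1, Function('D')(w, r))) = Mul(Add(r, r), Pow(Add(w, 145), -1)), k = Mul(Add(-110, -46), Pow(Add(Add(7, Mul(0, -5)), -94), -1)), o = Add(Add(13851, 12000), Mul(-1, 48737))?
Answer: Rational(-97425702, 18107) ≈ -5380.6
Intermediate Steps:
o = -22886 (o = Add(25851, -48737) = -22886)
k = Rational(52, 29) (k = Mul(-156, Pow(Add(Add(7, 0), -94), -1)) = Mul(-156, Pow(Add(7, -94), -1)) = Mul(-156, Pow(-87, -1)) = Mul(-156, Rational(-1, 87)) = Rational(52, 29) ≈ 1.7931)
Function('D')(w, r) = Add(3, Mul(-2, r, Pow(Add(145, w), -1))) (Function('D')(w, r) = Add(3, Mul(-1, Mul(Add(r, r), Pow(Add(w, 145), -1)))) = Add(3, Mul(-1, Mul(Mul(2, r), Pow(Add(145, w), -1)))) = Add(3, Mul(-1, Mul(2, r, Pow(Add(145, w), -1)))) = Add(3, Mul(-2, r, Pow(Add(145, w), -1))))
Mul(o, Pow(Function('D')(k, -92), -1)) = Mul(-22886, Pow(Mul(Pow(Add(145, Rational(52, 29)), -1), Add(435, Mul(-2, -92), Mul(3, Rational(52, 29)))), -1)) = Mul(-22886, Pow(Mul(Pow(Rational(4257, 29), -1), Add(435, 184, Rational(156, 29))), -1)) = Mul(-22886, Pow(Mul(Rational(29, 4257), Rational(18107, 29)), -1)) = Mul(-22886, Pow(Rational(18107, 4257), -1)) = Mul(-22886, Rational(4257, 18107)) = Rational(-97425702, 18107)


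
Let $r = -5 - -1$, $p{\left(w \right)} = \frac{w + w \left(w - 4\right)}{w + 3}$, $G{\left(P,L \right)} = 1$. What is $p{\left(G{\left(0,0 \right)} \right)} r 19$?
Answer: $38$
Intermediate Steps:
$p{\left(w \right)} = \frac{w + w \left(-4 + w\right)}{3 + w}$
$r = -4$ ($r = -5 + 1 = -4$)
$p{\left(G{\left(0,0 \right)} \right)} r 19 = 1 \frac{1}{3 + 1} \left(-3 + 1\right) \left(\left(-4\right) 19\right) = 1 \cdot \frac{1}{4} \left(-2\right) \left(-76\right) = \left(- \frac{1}{2}\right) \left(-76\right) = 38$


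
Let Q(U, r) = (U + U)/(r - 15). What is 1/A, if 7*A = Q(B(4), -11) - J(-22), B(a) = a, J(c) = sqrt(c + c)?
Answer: -91/1863 + 1183*I*sqrt(11)/3726 ≈ -0.048846 + 1.053*I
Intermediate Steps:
J(c) = sqrt(2)*sqrt(c) (J(c) = sqrt(2*c) = sqrt(2)*sqrt(c))
Q(U, r) = 2*U/(-15 + r) (Q(U, r) = (2*U)/(-15 + r) = 2*U/(-15 + r))
A = -4/91 - 2*I*sqrt(11)/7 (A = (2*4/(-15 - 11) - sqrt(2)*sqrt(-22))/7 = (2*4/(-26) - sqrt(2)*I*sqrt(22))/7 = (2*4*(-1/26) - 2*I*sqrt(11))/7 = (-4/13 - 2*I*sqrt(11))/7 = -4/91 - 2*I*sqrt(11)/7 ≈ -0.043956 - 0.94761*I)
1/A = 1/(-4/91 - 2*I*sqrt(11)/7)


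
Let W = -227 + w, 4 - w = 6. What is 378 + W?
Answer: 149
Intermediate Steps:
w = -2 (w = 4 - 1*6 = 4 - 6 = -2)
W = -229 (W = -227 - 2 = -229)
378 + W = 378 - 229 = 149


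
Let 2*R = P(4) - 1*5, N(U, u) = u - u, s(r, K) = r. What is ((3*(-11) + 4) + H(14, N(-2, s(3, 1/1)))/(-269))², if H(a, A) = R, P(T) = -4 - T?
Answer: 243016921/289444 ≈ 839.60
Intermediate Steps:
N(U, u) = 0
R = -13/2 (R = ((-4 - 1*4) - 1*5)/2 = ((-4 - 4) - 5)/2 = (-8 - 5)/2 = (½)*(-13) = -13/2 ≈ -6.5000)
H(a, A) = -13/2
((3*(-11) + 4) + H(14, N(-2, s(3, 1/1)))/(-269))² = ((3*(-11) + 4) - 13/2/(-269))² = ((-33 + 4) - 13/2*(-1/269))² = (-29 + 13/538)² = (-15589/538)² = 243016921/289444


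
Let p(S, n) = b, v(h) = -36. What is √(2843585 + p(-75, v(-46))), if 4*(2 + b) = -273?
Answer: √11374059/2 ≈ 1686.3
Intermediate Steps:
b = -281/4 (b = -2 + (¼)*(-273) = -2 - 273/4 = -281/4 ≈ -70.250)
p(S, n) = -281/4
√(2843585 + p(-75, v(-46))) = √(2843585 - 281/4) = √(11374059/4) = √11374059/2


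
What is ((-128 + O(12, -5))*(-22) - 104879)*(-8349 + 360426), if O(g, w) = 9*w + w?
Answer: -35546750151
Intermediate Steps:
O(g, w) = 10*w
((-128 + O(12, -5))*(-22) - 104879)*(-8349 + 360426) = ((-128 + 10*(-5))*(-22) - 104879)*(-8349 + 360426) = ((-128 - 50)*(-22) - 104879)*352077 = (-178*(-22) - 104879)*352077 = (3916 - 104879)*352077 = -100963*352077 = -35546750151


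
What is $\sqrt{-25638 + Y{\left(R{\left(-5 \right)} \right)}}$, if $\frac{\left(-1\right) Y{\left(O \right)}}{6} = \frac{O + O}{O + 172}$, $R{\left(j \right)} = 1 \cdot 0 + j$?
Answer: $\frac{i \sqrt{715008162}}{167} \approx 160.12 i$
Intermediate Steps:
$R{\left(j \right)} = j$ ($R{\left(j \right)} = 0 + j = j$)
$Y{\left(O \right)} = - \frac{12 O}{172 + O}$ ($Y{\left(O \right)} = - 6 \frac{O + O}{O + 172} = - 6 \frac{2 O}{172 + O} = - \frac{12 O}{172 + O}$)
$\sqrt{-25638 + Y{\left(R{\left(-5 \right)} \right)}} = \sqrt{-25638 - - \frac{60}{172 - 5}} = \sqrt{-25638 - - \frac{60}{167}} = \sqrt{-25638 - \left(-60\right) \frac{1}{167}} = \sqrt{-25638 + \frac{60}{167}} = \sqrt{- \frac{4281486}{167}} = \frac{i \sqrt{715008162}}{167}$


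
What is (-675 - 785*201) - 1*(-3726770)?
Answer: 3568310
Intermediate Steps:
(-675 - 785*201) - 1*(-3726770) = (-675 - 157785) + 3726770 = -158460 + 3726770 = 3568310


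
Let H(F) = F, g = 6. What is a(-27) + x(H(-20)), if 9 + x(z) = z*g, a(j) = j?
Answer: -156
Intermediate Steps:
x(z) = -9 + 6*z (x(z) = -9 + z*6 = -9 + 6*z)
a(-27) + x(H(-20)) = -27 + (-9 + 6*(-20)) = -27 + (-9 - 120) = -27 - 129 = -156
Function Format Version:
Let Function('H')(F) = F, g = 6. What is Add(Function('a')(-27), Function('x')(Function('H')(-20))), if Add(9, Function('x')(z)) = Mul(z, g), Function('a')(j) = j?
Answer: -156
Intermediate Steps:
Function('x')(z) = Add(-9, Mul(6, z)) (Function('x')(z) = Add(-9, Mul(z, 6)) = Add(-9, Mul(6, z)))
Add(Function('a')(-27), Function('x')(Function('H')(-20))) = Add(-27, Add(-9, Mul(6, -20))) = Add(-27, Add(-9, -120)) = Add(-27, -129) = -156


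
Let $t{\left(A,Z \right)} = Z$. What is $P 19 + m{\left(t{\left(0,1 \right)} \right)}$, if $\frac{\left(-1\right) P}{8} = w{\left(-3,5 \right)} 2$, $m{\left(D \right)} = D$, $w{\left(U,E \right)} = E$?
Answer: $-1519$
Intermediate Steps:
$P = -80$ ($P = - 8 \cdot 5 \cdot 2 = \left(-8\right) 10 = -80$)
$P 19 + m{\left(t{\left(0,1 \right)} \right)} = \left(-80\right) 19 + 1 = -1520 + 1 = -1519$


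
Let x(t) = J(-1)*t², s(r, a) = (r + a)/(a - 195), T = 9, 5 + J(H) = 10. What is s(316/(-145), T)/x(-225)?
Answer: -989/6826781250 ≈ -1.4487e-7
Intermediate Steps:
J(H) = 5 (J(H) = -5 + 10 = 5)
s(r, a) = (a + r)/(-195 + a)
x(t) = 5*t²
s(316/(-145), T)/x(-225) = ((9 + 316/(-145))/(-195 + 9))/((5*(-225)²)) = ((9 + 316*(-1/145))/(-186))/((5*50625)) = -(9 - 316/145)/186/253125 = -1/186*989/145*(1/253125) = -989/26970*1/253125 = -989/6826781250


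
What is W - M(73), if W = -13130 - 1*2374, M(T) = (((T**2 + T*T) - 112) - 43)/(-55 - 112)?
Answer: -2578665/167 ≈ -15441.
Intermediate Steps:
M(T) = 155/167 - 2*T**2/167 (M(T) = (((T**2 + T**2) - 112) - 43)/(-167) = ((2*T**2 - 112) - 43)*(-1/167) = ((-112 + 2*T**2) - 43)*(-1/167) = (-155 + 2*T**2)*(-1/167) = 155/167 - 2*T**2/167)
W = -15504 (W = -13130 - 2374 = -15504)
W - M(73) = -15504 - (155/167 - 2/167*73**2) = -15504 - (155/167 - 2/167*5329) = -15504 - (155/167 - 10658/167) = -15504 - 1*(-10503/167) = -15504 + 10503/167 = -2578665/167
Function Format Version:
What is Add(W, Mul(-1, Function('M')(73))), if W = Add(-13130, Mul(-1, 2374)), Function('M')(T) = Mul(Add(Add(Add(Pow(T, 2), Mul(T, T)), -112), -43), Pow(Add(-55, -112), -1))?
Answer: Rational(-2578665, 167) ≈ -15441.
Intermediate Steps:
Function('M')(T) = Add(Rational(155, 167), Mul(Rational(-2, 167), Pow(T, 2))) (Function('M')(T) = Mul(Add(Add(Add(Pow(T, 2), Pow(T, 2)), -112), -43), Pow(-167, -1)) = Mul(Add(Add(Mul(2, Pow(T, 2)), -112), -43), Rational(-1, 167)) = Mul(Add(Add(-112, Mul(2, Pow(T, 2))), -43), Rational(-1, 167)) = Mul(Add(-155, Mul(2, Pow(T, 2))), Rational(-1, 167)) = Add(Rational(155, 167), Mul(Rational(-2, 167), Pow(T, 2))))
W = -15504 (W = Add(-13130, -2374) = -15504)
Add(W, Mul(-1, Function('M')(73))) = Add(-15504, Mul(-1, Add(Rational(155, 167), Mul(Rational(-2, 167), Pow(73, 2))))) = Add(-15504, Mul(-1, Add(Rational(155, 167), Mul(Rational(-2, 167), 5329)))) = Add(-15504, Mul(-1, Add(Rational(155, 167), Rational(-10658, 167)))) = Add(-15504, Mul(-1, Rational(-10503, 167))) = Add(-15504, Rational(10503, 167)) = Rational(-2578665, 167)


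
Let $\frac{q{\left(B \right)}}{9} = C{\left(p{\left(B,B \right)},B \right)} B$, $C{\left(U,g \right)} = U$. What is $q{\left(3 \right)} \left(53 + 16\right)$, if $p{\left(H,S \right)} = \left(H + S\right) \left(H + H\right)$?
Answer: $67068$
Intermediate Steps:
$p{\left(H,S \right)} = 2 H \left(H + S\right)$ ($p{\left(H,S \right)} = \left(H + S\right) 2 H = 2 H \left(H + S\right)$)
$q{\left(B \right)} = 36 B^{3}$ ($q{\left(B \right)} = 9 \cdot 2 B \left(B + B\right) B = 9 \cdot 2 B 2 B B = 9 \cdot 4 B^{2} B = 9 \cdot 4 B^{3} = 36 B^{3}$)
$q{\left(3 \right)} \left(53 + 16\right) = 36 \cdot 3^{3} \left(53 + 16\right) = 36 \cdot 27 \cdot 69 = 972 \cdot 69 = 67068$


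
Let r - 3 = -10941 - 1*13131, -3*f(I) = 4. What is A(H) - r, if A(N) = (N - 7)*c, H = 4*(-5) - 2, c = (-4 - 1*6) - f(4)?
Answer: 72961/3 ≈ 24320.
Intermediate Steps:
f(I) = -4/3 (f(I) = -1/3*4 = -4/3)
c = -26/3 (c = (-4 - 1*6) - 1*(-4/3) = (-4 - 6) + 4/3 = -10 + 4/3 = -26/3 ≈ -8.6667)
r = -24069 (r = 3 + (-10941 - 1*13131) = 3 + (-10941 - 13131) = 3 - 24072 = -24069)
H = -22 (H = -20 - 2 = -22)
A(N) = 182/3 - 26*N/3 (A(N) = (N - 7)*(-26/3) = (-7 + N)*(-26/3) = 182/3 - 26*N/3)
A(H) - r = (182/3 - 26/3*(-22)) - 1*(-24069) = (182/3 + 572/3) + 24069 = 754/3 + 24069 = 72961/3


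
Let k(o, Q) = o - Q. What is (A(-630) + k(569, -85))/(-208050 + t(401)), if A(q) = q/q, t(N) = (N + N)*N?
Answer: 655/113552 ≈ 0.0057683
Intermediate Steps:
t(N) = 2*N² (t(N) = (2*N)*N = 2*N²)
A(q) = 1
(A(-630) + k(569, -85))/(-208050 + t(401)) = (1 + (569 - 1*(-85)))/(-208050 + 2*401²) = (1 + (569 + 85))/(-208050 + 2*160801) = (1 + 654)/(-208050 + 321602) = 655/113552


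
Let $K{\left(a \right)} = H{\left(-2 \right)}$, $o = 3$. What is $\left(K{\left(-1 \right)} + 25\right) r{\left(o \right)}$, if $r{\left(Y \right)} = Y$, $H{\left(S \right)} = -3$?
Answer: $66$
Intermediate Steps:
$K{\left(a \right)} = -3$
$\left(K{\left(-1 \right)} + 25\right) r{\left(o \right)} = \left(-3 + 25\right) 3 = 22 \cdot 3 = 66$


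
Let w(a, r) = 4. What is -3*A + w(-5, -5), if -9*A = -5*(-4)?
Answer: 32/3 ≈ 10.667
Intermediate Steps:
A = -20/9 (A = -(-5)*(-4)/9 = -1/9*20 = -20/9 ≈ -2.2222)
-3*A + w(-5, -5) = -3*(-20/9) + 4 = 20/3 + 4 = 32/3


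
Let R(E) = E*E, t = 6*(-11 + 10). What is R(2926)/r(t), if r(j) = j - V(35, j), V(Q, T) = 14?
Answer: -2140369/5 ≈ -4.2807e+5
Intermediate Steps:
t = -6 (t = 6*(-1) = -6)
r(j) = -14 + j (r(j) = j - 1*14 = j - 14 = -14 + j)
R(E) = E²
R(2926)/r(t) = 2926²/(-14 - 6) = 8561476/(-20) = 8561476*(-1/20) = -2140369/5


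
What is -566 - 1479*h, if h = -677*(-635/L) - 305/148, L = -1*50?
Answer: 9411894269/740 ≈ 1.2719e+7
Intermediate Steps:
L = -50
h = -6363971/740 (h = -677/((-50/(-635))) - 305/148 = -677/((-50*(-1/635))) - 305*1/148 = -677/10/127 - 305/148 = -677*127/10 - 305/148 = -85979/10 - 305/148 = -6363971/740 ≈ -8600.0)
-566 - 1479*h = -566 - 1479*(-6363971/740) = -566 + 9412313109/740 = 9411894269/740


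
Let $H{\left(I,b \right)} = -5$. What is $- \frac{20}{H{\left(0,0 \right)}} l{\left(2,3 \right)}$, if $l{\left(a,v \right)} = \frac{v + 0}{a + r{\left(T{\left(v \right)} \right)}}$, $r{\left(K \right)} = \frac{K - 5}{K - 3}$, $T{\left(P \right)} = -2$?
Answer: $\frac{60}{17} \approx 3.5294$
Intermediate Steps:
$r{\left(K \right)} = \frac{-5 + K}{-3 + K}$
$l{\left(a,v \right)} = \frac{v}{\frac{7}{5} + a}$ ($l{\left(a,v \right)} = \frac{v + 0}{a + \frac{-5 - 2}{-3 - 2}} = \frac{v}{a + \frac{1}{-5} \left(-7\right)} = \frac{v}{a - - \frac{7}{5}} = \frac{v}{a + \frac{7}{5}} = \frac{v}{\frac{7}{5} + a}$)
$- \frac{20}{H{\left(0,0 \right)}} l{\left(2,3 \right)} = - \frac{20}{-5} \cdot 5 \cdot 3 \frac{1}{7 + 5 \cdot 2} = - 20 \left(- \frac{1}{5}\right) 5 \cdot 3 \frac{1}{7 + 10} = - \left(-4\right) 5 \cdot 3 \cdot \frac{1}{17} = - \frac{\left(-4\right) 15}{17} = \left(-1\right) \left(- \frac{60}{17}\right) = \frac{60}{17}$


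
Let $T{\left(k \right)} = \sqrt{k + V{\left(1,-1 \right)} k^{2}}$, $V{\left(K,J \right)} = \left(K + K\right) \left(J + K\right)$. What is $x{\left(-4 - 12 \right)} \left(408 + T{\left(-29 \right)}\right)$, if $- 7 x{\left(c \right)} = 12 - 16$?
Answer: $\frac{1632}{7} + \frac{4 i \sqrt{29}}{7} \approx 233.14 + 3.0772 i$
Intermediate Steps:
$V{\left(K,J \right)} = 2 K \left(J + K\right)$
$x{\left(c \right)} = \frac{4}{7}$ ($x{\left(c \right)} = - \frac{12 - 16}{7} = \left(- \frac{1}{7}\right) \left(-4\right) = \frac{4}{7}$)
$T{\left(k \right)} = \sqrt{k}$ ($T{\left(k \right)} = \sqrt{k + 2 \cdot 1 \left(-1 + 1\right) k^{2}} = \sqrt{k + 2 \cdot 1 \cdot 0 k^{2}} = \sqrt{k + 0 k^{2}} = \sqrt{k + 0} = \sqrt{k}$)
$x{\left(-4 - 12 \right)} \left(408 + T{\left(-29 \right)}\right) = \frac{4 \left(408 + \sqrt{-29}\right)}{7} = \frac{4 \left(408 + i \sqrt{29}\right)}{7} = \frac{1632}{7} + \frac{4 i \sqrt{29}}{7}$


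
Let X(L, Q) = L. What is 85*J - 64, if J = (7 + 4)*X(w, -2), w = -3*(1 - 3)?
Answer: 5546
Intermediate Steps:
w = 6 (w = -3*(-2) = 6)
J = 66 (J = (7 + 4)*6 = 11*6 = 66)
85*J - 64 = 85*66 - 64 = 5610 - 64 = 5546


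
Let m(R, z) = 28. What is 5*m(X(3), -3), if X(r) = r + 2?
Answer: 140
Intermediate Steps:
X(r) = 2 + r
5*m(X(3), -3) = 5*28 = 140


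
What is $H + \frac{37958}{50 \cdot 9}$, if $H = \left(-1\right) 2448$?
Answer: $- \frac{531821}{225} \approx -2363.6$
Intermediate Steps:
$H = -2448$
$H + \frac{37958}{50 \cdot 9} = -2448 + \frac{37958}{50 \cdot 9} = -2448 + \frac{37958}{450} = -2448 + 37958 \cdot \frac{1}{450} = -2448 + \frac{18979}{225} = - \frac{531821}{225}$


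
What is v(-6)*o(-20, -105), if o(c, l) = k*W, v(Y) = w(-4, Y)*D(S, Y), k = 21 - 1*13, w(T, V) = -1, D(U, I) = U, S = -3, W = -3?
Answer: -72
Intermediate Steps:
k = 8 (k = 21 - 13 = 8)
v(Y) = 3 (v(Y) = -1*(-3) = 3)
o(c, l) = -24 (o(c, l) = 8*(-3) = -24)
v(-6)*o(-20, -105) = 3*(-24) = -72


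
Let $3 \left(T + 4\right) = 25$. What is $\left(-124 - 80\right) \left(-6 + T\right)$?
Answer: $340$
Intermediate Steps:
$T = \frac{13}{3}$ ($T = -4 + \frac{1}{3} \cdot 25 = -4 + \frac{25}{3} = \frac{13}{3} \approx 4.3333$)
$\left(-124 - 80\right) \left(-6 + T\right) = \left(-124 - 80\right) \left(-6 + \frac{13}{3}\right) = \left(-204\right) \left(- \frac{5}{3}\right) = 340$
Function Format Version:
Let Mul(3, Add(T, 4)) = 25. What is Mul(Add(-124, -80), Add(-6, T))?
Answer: 340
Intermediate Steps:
T = Rational(13, 3) (T = Add(-4, Mul(Rational(1, 3), 25)) = Add(-4, Rational(25, 3)) = Rational(13, 3) ≈ 4.3333)
Mul(Add(-124, -80), Add(-6, T)) = Mul(Add(-124, -80), Add(-6, Rational(13, 3))) = Mul(-204, Rational(-5, 3)) = 340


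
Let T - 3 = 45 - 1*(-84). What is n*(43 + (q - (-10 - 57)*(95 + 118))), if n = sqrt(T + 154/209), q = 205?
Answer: 14519*sqrt(47918)/19 ≈ 1.6728e+5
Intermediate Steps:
T = 132 (T = 3 + (45 - 1*(-84)) = 3 + (45 + 84) = 3 + 129 = 132)
n = sqrt(47918)/19 (n = sqrt(132 + 154/209) = sqrt(132 + 154*(1/209)) = sqrt(132 + 14/19) = sqrt(2522/19) = sqrt(47918)/19 ≈ 11.521)
n*(43 + (q - (-10 - 57)*(95 + 118))) = (sqrt(47918)/19)*(43 + (205 - (-10 - 57)*(95 + 118))) = (sqrt(47918)/19)*(43 + (205 - (-67)*213)) = (sqrt(47918)/19)*(43 + (205 - 1*(-14271))) = (sqrt(47918)/19)*(43 + (205 + 14271)) = (sqrt(47918)/19)*(43 + 14476) = (sqrt(47918)/19)*14519 = 14519*sqrt(47918)/19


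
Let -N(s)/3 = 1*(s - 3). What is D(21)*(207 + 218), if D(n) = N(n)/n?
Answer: -7650/7 ≈ -1092.9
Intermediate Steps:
N(s) = 9 - 3*s (N(s) = -3*(s - 3) = -3*(-3 + s) = 9 - 3*s)
D(n) = (9 - 3*n)/n
D(21)*(207 + 218) = (-3 + 9/21)*(207 + 218) = (-3 + 9*(1/21))*425 = (-3 + 3/7)*425 = -18/7*425 = -7650/7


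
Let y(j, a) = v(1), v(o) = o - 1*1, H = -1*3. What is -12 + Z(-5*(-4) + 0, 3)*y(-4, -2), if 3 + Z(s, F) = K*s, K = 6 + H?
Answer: -12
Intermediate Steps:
H = -3
v(o) = -1 + o (v(o) = o - 1 = -1 + o)
y(j, a) = 0 (y(j, a) = -1 + 1 = 0)
K = 3 (K = 6 - 3 = 3)
Z(s, F) = -3 + 3*s
-12 + Z(-5*(-4) + 0, 3)*y(-4, -2) = -12 + (-3 + 3*(-5*(-4) + 0))*0 = -12 + (-3 + 3*(20 + 0))*0 = -12 + (-3 + 3*20)*0 = -12 + (-3 + 60)*0 = -12 + 57*0 = -12 + 0 = -12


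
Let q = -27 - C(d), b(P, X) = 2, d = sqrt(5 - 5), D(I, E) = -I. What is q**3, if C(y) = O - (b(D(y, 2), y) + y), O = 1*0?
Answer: -15625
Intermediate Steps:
d = 0 (d = sqrt(0) = 0)
O = 0
C(y) = -2 - y (C(y) = 0 - (2 + y) = 0 + (-2 - y) = -2 - y)
q = -25 (q = -27 - (-2 - 1*0) = -27 - (-2 + 0) = -27 - 1*(-2) = -27 + 2 = -25)
q**3 = (-25)**3 = -15625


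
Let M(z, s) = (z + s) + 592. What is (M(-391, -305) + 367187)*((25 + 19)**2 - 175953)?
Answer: -63878682411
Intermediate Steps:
M(z, s) = 592 + s + z (M(z, s) = (s + z) + 592 = 592 + s + z)
(M(-391, -305) + 367187)*((25 + 19)**2 - 175953) = ((592 - 305 - 391) + 367187)*((25 + 19)**2 - 175953) = (-104 + 367187)*(44**2 - 175953) = 367083*(1936 - 175953) = 367083*(-174017) = -63878682411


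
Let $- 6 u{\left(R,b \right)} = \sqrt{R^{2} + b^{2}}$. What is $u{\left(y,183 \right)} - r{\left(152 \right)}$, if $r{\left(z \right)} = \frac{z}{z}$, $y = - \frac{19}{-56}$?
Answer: $-1 - \frac{\sqrt{105021865}}{336} \approx -31.5$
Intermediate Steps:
$y = \frac{19}{56}$ ($y = \left(-19\right) \left(- \frac{1}{56}\right) = \frac{19}{56} \approx 0.33929$)
$r{\left(z \right)} = 1$
$u{\left(R,b \right)} = - \frac{\sqrt{R^{2} + b^{2}}}{6}$
$u{\left(y,183 \right)} - r{\left(152 \right)} = - \frac{\sqrt{\left(\frac{19}{56}\right)^{2} + 183^{2}}}{6} - 1 = - \frac{\sqrt{\frac{361}{3136} + 33489}}{6} - 1 = - \frac{\sqrt{\frac{105021865}{3136}}}{6} - 1 = - \frac{\frac{1}{56} \sqrt{105021865}}{6} - 1 = - \frac{\sqrt{105021865}}{336} - 1 = -1 - \frac{\sqrt{105021865}}{336}$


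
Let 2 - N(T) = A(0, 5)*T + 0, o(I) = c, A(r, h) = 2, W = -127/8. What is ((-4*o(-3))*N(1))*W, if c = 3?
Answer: 0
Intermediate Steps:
W = -127/8 (W = -127*1/8 = -127/8 ≈ -15.875)
o(I) = 3
N(T) = 2 - 2*T (N(T) = 2 - (2*T + 0) = 2 - 2*T)
((-4*o(-3))*N(1))*W = ((-4*3)*(2 - 2*1))*(-127/8) = -12*(2 - 2)*(-127/8) = -12*0*(-127/8) = 0*(-127/8) = 0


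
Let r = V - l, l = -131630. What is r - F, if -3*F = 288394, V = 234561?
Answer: 1386967/3 ≈ 4.6232e+5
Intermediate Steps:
r = 366191 (r = 234561 - 1*(-131630) = 234561 + 131630 = 366191)
F = -288394/3 (F = -⅓*288394 = -288394/3 ≈ -96131.)
r - F = 366191 - 1*(-288394/3) = 366191 + 288394/3 = 1386967/3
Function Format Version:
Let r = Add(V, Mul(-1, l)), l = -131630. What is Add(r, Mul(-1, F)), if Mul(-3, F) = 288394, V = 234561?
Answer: Rational(1386967, 3) ≈ 4.6232e+5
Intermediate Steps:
r = 366191 (r = Add(234561, Mul(-1, -131630)) = Add(234561, 131630) = 366191)
F = Rational(-288394, 3) (F = Mul(Rational(-1, 3), 288394) = Rational(-288394, 3) ≈ -96131.)
Add(r, Mul(-1, F)) = Add(366191, Mul(-1, Rational(-288394, 3))) = Add(366191, Rational(288394, 3)) = Rational(1386967, 3)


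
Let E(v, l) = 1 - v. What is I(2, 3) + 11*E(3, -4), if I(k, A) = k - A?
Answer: -23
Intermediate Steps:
I(2, 3) + 11*E(3, -4) = (2 - 1*3) + 11*(1 - 1*3) = (2 - 3) + 11*(1 - 3) = -1 + 11*(-2) = -1 - 22 = -23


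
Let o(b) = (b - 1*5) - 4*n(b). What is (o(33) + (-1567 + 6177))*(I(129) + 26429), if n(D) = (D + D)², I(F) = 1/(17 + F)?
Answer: -24668253555/73 ≈ -3.3792e+8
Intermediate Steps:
n(D) = 4*D² (n(D) = (2*D)² = 4*D²)
o(b) = -5 + b - 16*b² (o(b) = (b - 1*5) - 16*b² = (b - 5) - 16*b² = (-5 + b) - 16*b² = -5 + b - 16*b²)
(o(33) + (-1567 + 6177))*(I(129) + 26429) = ((-5 + 33 - 16*33²) + (-1567 + 6177))*(1/(17 + 129) + 26429) = ((-5 + 33 - 16*1089) + 4610)*(1/146 + 26429) = ((-5 + 33 - 17424) + 4610)*(1/146 + 26429) = (-17396 + 4610)*(3858635/146) = -12786*3858635/146 = -24668253555/73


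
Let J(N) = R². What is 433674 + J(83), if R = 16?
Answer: 433930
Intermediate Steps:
J(N) = 256 (J(N) = 16² = 256)
433674 + J(83) = 433674 + 256 = 433930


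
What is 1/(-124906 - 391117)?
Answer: -1/516023 ≈ -1.9379e-6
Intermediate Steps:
1/(-124906 - 391117) = 1/(-516023) = -1/516023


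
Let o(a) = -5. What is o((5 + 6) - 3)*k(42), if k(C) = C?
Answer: -210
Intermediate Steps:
o((5 + 6) - 3)*k(42) = -5*42 = -210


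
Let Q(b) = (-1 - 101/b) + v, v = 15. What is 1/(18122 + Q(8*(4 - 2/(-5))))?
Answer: 176/3191431 ≈ 5.5148e-5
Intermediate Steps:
Q(b) = 14 - 101/b (Q(b) = (-1 - 101/b) + 15 = 14 - 101/b)
1/(18122 + Q(8*(4 - 2/(-5)))) = 1/(18122 + (14 - 101*1/(8*(4 - 2/(-5))))) = 1/(18122 + (14 - 101*1/(8*(4 - 2*(-⅕))))) = 1/(18122 + (14 - 101*1/(8*(4 + ⅖)))) = 1/(18122 + (14 - 101/(8*(22/5)))) = 1/(18122 + (14 - 101/176/5)) = 1/(18122 + (14 - 101*5/176)) = 1/(18122 + (14 - 505/176)) = 1/(18122 + 1959/176) = 1/(3191431/176) = 176/3191431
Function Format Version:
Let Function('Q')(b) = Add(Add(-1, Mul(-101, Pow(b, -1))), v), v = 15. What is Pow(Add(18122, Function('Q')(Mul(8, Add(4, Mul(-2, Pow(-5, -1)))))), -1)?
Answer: Rational(176, 3191431) ≈ 5.5148e-5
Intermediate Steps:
Function('Q')(b) = Add(14, Mul(-101, Pow(b, -1))) (Function('Q')(b) = Add(Add(-1, Mul(-101, Pow(b, -1))), 15) = Add(14, Mul(-101, Pow(b, -1))))
Pow(Add(18122, Function('Q')(Mul(8, Add(4, Mul(-2, Pow(-5, -1)))))), -1) = Pow(Add(18122, Add(14, Mul(-101, Pow(Mul(8, Add(4, Mul(-2, Pow(-5, -1)))), -1)))), -1) = Pow(Add(18122, Add(14, Mul(-101, Pow(Mul(8, Add(4, Mul(-2, Rational(-1, 5)))), -1)))), -1) = Pow(Add(18122, Add(14, Mul(-101, Pow(Mul(8, Add(4, Rational(2, 5))), -1)))), -1) = Pow(Add(18122, Add(14, Mul(-101, Pow(Mul(8, Rational(22, 5)), -1)))), -1) = Pow(Add(18122, Add(14, Mul(-101, Pow(Rational(176, 5), -1)))), -1) = Pow(Add(18122, Add(14, Mul(-101, Rational(5, 176)))), -1) = Pow(Add(18122, Add(14, Rational(-505, 176))), -1) = Pow(Add(18122, Rational(1959, 176)), -1) = Pow(Rational(3191431, 176), -1) = Rational(176, 3191431)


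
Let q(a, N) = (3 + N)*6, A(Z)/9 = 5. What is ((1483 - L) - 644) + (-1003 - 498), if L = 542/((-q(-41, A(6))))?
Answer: -95057/144 ≈ -660.12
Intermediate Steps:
A(Z) = 45 (A(Z) = 9*5 = 45)
q(a, N) = 18 + 6*N
L = -271/144 (L = 542/((-(18 + 6*45))) = 542/((-(18 + 270))) = 542/((-1*288)) = 542/(-288) = 542*(-1/288) = -271/144 ≈ -1.8819)
((1483 - L) - 644) + (-1003 - 498) = ((1483 - 1*(-271/144)) - 644) + (-1003 - 498) = ((1483 + 271/144) - 644) - 1501 = (213823/144 - 644) - 1501 = 121087/144 - 1501 = -95057/144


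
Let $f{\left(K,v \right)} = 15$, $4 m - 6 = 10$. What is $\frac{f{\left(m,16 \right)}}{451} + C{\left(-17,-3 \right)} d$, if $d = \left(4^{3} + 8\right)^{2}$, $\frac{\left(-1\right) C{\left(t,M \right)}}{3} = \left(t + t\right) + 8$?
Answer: $\frac{182362767}{451} \approx 4.0435 \cdot 10^{5}$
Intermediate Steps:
$m = 4$ ($m = \frac{3}{2} + \frac{1}{4} \cdot 10 = \frac{3}{2} + \frac{5}{2} = 4$)
$C{\left(t,M \right)} = -24 - 6 t$ ($C{\left(t,M \right)} = - 3 \left(\left(t + t\right) + 8\right) = - 3 \left(2 t + 8\right) = - 3 \left(8 + 2 t\right) = -24 - 6 t$)
$d = 5184$ ($d = \left(64 + 8\right)^{2} = 72^{2} = 5184$)
$\frac{f{\left(m,16 \right)}}{451} + C{\left(-17,-3 \right)} d = \frac{15}{451} + \left(-24 - -102\right) 5184 = 15 \cdot \frac{1}{451} + \left(-24 + 102\right) 5184 = \frac{15}{451} + 78 \cdot 5184 = \frac{15}{451} + 404352 = \frac{182362767}{451}$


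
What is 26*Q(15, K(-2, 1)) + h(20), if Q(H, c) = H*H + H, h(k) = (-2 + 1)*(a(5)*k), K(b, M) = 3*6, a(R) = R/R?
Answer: 6220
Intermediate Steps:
a(R) = 1
K(b, M) = 18
h(k) = -k (h(k) = (-2 + 1)*(1*k) = -k)
Q(H, c) = H + H² (Q(H, c) = H² + H = H + H²)
26*Q(15, K(-2, 1)) + h(20) = 26*(15*(1 + 15)) - 1*20 = 26*(15*16) - 20 = 26*240 - 20 = 6240 - 20 = 6220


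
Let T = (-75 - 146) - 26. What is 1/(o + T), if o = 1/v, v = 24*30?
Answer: -720/177839 ≈ -0.0040486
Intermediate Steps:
v = 720
o = 1/720 ≈ 0.0013889
T = -247 (T = -221 - 26 = -247)
1/(o + T) = 1/(1/720 - 247) = 1/(-177839/720) = -720/177839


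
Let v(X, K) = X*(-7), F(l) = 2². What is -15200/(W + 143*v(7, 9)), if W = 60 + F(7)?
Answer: 15200/6943 ≈ 2.1893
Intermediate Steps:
F(l) = 4
v(X, K) = -7*X
W = 64 (W = 60 + 4 = 64)
-15200/(W + 143*v(7, 9)) = -15200/(64 + 143*(-7*7)) = -15200/(64 + 143*(-49)) = -15200/(64 - 7007) = -15200/(-6943) = -15200*(-1/6943) = 15200/6943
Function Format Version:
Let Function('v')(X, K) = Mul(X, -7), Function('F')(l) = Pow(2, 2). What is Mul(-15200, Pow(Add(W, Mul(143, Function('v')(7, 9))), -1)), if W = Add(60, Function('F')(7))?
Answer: Rational(15200, 6943) ≈ 2.1893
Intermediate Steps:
Function('F')(l) = 4
Function('v')(X, K) = Mul(-7, X)
W = 64 (W = Add(60, 4) = 64)
Mul(-15200, Pow(Add(W, Mul(143, Function('v')(7, 9))), -1)) = Mul(-15200, Pow(Add(64, Mul(143, Mul(-7, 7))), -1)) = Mul(-15200, Pow(Add(64, Mul(143, -49)), -1)) = Mul(-15200, Pow(Add(64, -7007), -1)) = Mul(-15200, Pow(-6943, -1)) = Mul(-15200, Rational(-1, 6943)) = Rational(15200, 6943)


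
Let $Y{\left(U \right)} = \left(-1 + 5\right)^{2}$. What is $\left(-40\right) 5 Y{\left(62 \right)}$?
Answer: $-3200$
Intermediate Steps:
$Y{\left(U \right)} = 16$ ($Y{\left(U \right)} = 4^{2} = 16$)
$\left(-40\right) 5 Y{\left(62 \right)} = \left(-40\right) 5 \cdot 16 = \left(-200\right) 16 = -3200$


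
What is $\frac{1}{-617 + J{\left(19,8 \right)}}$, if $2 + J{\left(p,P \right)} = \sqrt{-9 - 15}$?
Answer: $- \frac{619}{383185} - \frac{2 i \sqrt{6}}{383185} \approx -0.0016154 - 1.2785 \cdot 10^{-5} i$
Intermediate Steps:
$J{\left(p,P \right)} = -2 + 2 i \sqrt{6}$ ($J{\left(p,P \right)} = -2 + \sqrt{-9 - 15} = -2 + \sqrt{-24} = -2 + 2 i \sqrt{6}$)
$\frac{1}{-617 + J{\left(19,8 \right)}} = \frac{1}{-617 - \left(2 - 2 i \sqrt{6}\right)} = \frac{1}{-619 + 2 i \sqrt{6}}$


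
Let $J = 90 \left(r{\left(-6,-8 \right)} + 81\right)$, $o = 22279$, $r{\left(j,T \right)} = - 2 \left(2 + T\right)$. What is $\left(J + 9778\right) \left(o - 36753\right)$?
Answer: $-262674152$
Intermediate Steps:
$r{\left(j,T \right)} = -4 - 2 T$
$J = 8370$ ($J = 90 \left(\left(-4 - -16\right) + 81\right) = 90 \left(\left(-4 + 16\right) + 81\right) = 90 \left(12 + 81\right) = 90 \cdot 93 = 8370$)
$\left(J + 9778\right) \left(o - 36753\right) = \left(8370 + 9778\right) \left(22279 - 36753\right) = 18148 \left(-14474\right) = -262674152$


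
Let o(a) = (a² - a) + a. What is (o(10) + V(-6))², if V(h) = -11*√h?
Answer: 9274 - 2200*I*√6 ≈ 9274.0 - 5388.9*I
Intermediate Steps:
o(a) = a²
(o(10) + V(-6))² = (10² - 11*I*√6)² = (100 - 11*I*√6)²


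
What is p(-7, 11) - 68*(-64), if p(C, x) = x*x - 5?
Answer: 4468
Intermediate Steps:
p(C, x) = -5 + x² (p(C, x) = x² - 5 = -5 + x²)
p(-7, 11) - 68*(-64) = (-5 + 11²) - 68*(-64) = (-5 + 121) + 4352 = 116 + 4352 = 4468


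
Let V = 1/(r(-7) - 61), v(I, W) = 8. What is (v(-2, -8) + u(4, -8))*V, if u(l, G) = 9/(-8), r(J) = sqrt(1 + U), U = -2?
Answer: -3355/29776 - 55*I/29776 ≈ -0.11267 - 0.0018471*I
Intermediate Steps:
r(J) = I (r(J) = sqrt(1 - 2) = sqrt(-1) = I)
u(l, G) = -9/8 (u(l, G) = 9*(-1/8) = -9/8)
V = (-61 - I)/3722 (V = 1/(I - 61) = 1/(-61 + I) = (-61 - I)/3722 ≈ -0.016389 - 0.00026867*I)
(v(-2, -8) + u(4, -8))*V = (8 - 9/8)*(-61/3722 - I/3722) = 55*(-61/3722 - I/3722)/8 = -3355/29776 - 55*I/29776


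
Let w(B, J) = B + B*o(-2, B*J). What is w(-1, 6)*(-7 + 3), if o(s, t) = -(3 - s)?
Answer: -16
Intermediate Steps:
o(s, t) = -3 + s
w(B, J) = -4*B (w(B, J) = B + B*(-3 - 2) = B + B*(-5) = B - 5*B = -4*B)
w(-1, 6)*(-7 + 3) = (-4*(-1))*(-7 + 3) = 4*(-4) = -16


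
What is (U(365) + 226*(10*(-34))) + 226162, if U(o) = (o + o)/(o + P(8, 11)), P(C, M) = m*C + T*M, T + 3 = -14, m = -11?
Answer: 1343971/9 ≈ 1.4933e+5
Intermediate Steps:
T = -17 (T = -3 - 14 = -17)
P(C, M) = -17*M - 11*C (P(C, M) = -11*C - 17*M = -17*M - 11*C)
U(o) = 2*o/(-275 + o) (U(o) = (o + o)/(o + (-17*11 - 11*8)) = (2*o)/(o + (-187 - 88)) = (2*o)/(o - 275) = (2*o)/(-275 + o) = 2*o/(-275 + o))
(U(365) + 226*(10*(-34))) + 226162 = (2*365/(-275 + 365) + 226*(10*(-34))) + 226162 = (2*365/90 + 226*(-340)) + 226162 = (2*365*(1/90) - 76840) + 226162 = (73/9 - 76840) + 226162 = -691487/9 + 226162 = 1343971/9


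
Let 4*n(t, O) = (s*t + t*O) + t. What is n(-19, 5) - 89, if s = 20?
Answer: -425/2 ≈ -212.50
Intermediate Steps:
n(t, O) = 21*t/4 + O*t/4 (n(t, O) = ((20*t + t*O) + t)/4 = ((20*t + O*t) + t)/4 = (21*t + O*t)/4 = 21*t/4 + O*t/4)
n(-19, 5) - 89 = (¼)*(-19)*(21 + 5) - 89 = (¼)*(-19)*26 - 89 = -247/2 - 89 = -425/2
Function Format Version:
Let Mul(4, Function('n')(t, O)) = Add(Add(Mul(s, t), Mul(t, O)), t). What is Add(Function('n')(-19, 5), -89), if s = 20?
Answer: Rational(-425, 2) ≈ -212.50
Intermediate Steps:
Function('n')(t, O) = Add(Mul(Rational(21, 4), t), Mul(Rational(1, 4), O, t)) (Function('n')(t, O) = Mul(Rational(1, 4), Add(Add(Mul(20, t), Mul(t, O)), t)) = Mul(Rational(1, 4), Add(Add(Mul(20, t), Mul(O, t)), t)) = Mul(Rational(1, 4), Add(Mul(21, t), Mul(O, t))) = Add(Mul(Rational(21, 4), t), Mul(Rational(1, 4), O, t)))
Add(Function('n')(-19, 5), -89) = Add(Mul(Rational(1, 4), -19, Add(21, 5)), -89) = Add(Mul(Rational(1, 4), -19, 26), -89) = Add(Rational(-247, 2), -89) = Rational(-425, 2)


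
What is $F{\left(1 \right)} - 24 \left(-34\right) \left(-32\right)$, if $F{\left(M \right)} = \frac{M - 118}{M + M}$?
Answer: $- \frac{52341}{2} \approx -26171.0$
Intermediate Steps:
$F{\left(M \right)} = \frac{-118 + M}{2 M}$
$F{\left(1 \right)} - 24 \left(-34\right) \left(-32\right) = \frac{-118 + 1}{2 \cdot 1} - 24 \left(-34\right) \left(-32\right) = \frac{1}{2} \cdot 1 \left(-117\right) - \left(-816\right) \left(-32\right) = - \frac{117}{2} - 26112 = - \frac{52341}{2}$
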